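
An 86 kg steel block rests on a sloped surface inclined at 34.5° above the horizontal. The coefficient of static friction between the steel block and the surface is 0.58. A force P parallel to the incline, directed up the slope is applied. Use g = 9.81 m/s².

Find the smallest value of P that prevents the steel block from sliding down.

P_min ≈ 74.6 N

The steel block tends to slide down (tan θ > μ_s), so at the point of impending slip friction acts up-slope at its limit: f = μ_s N.
P is parallel to the surface, so N = m g cos θ = 695 N.
Along the incline: P + μ_s N = m g sin θ, so P = 478 − 0.58×695 = 74.6 N.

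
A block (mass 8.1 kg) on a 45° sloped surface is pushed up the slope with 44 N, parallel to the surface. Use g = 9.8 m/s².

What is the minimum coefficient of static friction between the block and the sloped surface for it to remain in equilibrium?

μ_s,min ≈ 0.216

N = m g cos θ = 56.13 N.
Friction must make up the shortfall along the incline: f = m g sin θ − P = 56.13 − 44 = 12.13 N.
At the threshold f = μ_s N, so μ_s,min = 12.13/56.13 = 0.216.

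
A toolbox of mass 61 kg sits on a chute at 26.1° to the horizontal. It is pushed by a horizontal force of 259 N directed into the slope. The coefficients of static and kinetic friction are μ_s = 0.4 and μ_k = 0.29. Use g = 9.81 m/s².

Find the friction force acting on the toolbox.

The horizontal push has a component P sin θ into the surface, so N = m g cos θ + P sin θ = 537.4 + 113.9 = 651.3 N.
Parallel to the incline: P cos θ − m g sin θ = 232.6 − 263.3 = -30.67 N; the friction needed to balance this is 30.67 N acting up the slope.
The limit of static friction is μ_s N = 260.5 N.
Since 30.67 N is within the 260.5 N limit, the toolbox stays put and friction is exactly 30.7 N.

f ≈ 30.7 N (up the incline)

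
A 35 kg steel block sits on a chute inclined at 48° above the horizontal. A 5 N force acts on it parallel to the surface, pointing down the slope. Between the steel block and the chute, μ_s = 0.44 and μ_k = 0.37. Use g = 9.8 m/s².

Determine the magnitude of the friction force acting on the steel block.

Normal force: N = m g cos θ = 35 × 9.8 × cos 48° = 229.5 N.
Parallel to the incline, ΣF = 0 gives f = m g sin θ + P = 254.9 + 5 = 259.9 N (up-slope positive).
Maximum static friction available: μ_s N = 0.44 × 229.5 = 101 N.
Since |259.9| > 101 N, static friction cannot hold it; the steel block slides down the incline and kinetic friction applies: f = μ_k N = 0.37 × 229.5 = 84.9 N.

f ≈ 84.9 N (up the incline)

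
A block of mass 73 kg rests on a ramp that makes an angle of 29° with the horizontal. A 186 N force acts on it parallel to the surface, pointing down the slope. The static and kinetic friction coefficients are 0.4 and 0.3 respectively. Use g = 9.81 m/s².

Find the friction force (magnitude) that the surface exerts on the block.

f ≈ 188 N (up the incline)

The normal reaction is N = m g cos θ = 626.3 N.
Parallel to the incline, ΣF = 0 gives f = m g sin θ + P = 347.2 + 186 = 533.2 N (up-slope positive).
The static-friction ceiling is μ_s N = 0.4 × 626.3 = 250.5 N.
|533.2| exceeds 250.5 N, so the block slips down-slope; friction is kinetic, f = μ_k N = 0.3×626.3 = 188 N.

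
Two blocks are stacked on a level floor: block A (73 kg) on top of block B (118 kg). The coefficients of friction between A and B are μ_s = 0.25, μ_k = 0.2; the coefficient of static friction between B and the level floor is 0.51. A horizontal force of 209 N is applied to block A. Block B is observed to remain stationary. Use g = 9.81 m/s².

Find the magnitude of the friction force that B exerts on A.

Normal force at the A–B interface: N₁ = m_A g = 716.1 N.
Maximum static friction on A from B: μ_s N₁ = 0.25×716.1 = 179 N.
P = 209 N exceeds that limit, so A slips over B and the interface friction becomes kinetic: f₁ = μ_k N₁ = 0.2×716.1 = 143 N.
B experiences an equal 143 N forward from A (third law). B is in equilibrium, so the floor supplies f₂ = 143 N of static friction (limit μ_s(m_A+m_B)g = 955.6 N, not exceeded).

f ≈ 143 N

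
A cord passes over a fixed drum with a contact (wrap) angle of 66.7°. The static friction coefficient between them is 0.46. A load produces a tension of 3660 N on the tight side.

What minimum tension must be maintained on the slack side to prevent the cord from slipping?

T_min ≈ 2140 N

Capstan equation at impending slip: T_tight/T_slack = e^{μβ}.
β = 66.7° = 1.164 rad; e^{μβ} = e^{0.46×1.164} = 1.708.
T_slack = T_tight / e^{μβ} = 3660 / 1.708 = 2140 N.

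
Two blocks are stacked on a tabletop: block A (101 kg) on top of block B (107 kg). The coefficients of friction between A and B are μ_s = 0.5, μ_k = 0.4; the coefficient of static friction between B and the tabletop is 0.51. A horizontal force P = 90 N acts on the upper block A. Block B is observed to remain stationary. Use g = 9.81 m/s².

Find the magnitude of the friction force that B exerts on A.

f ≈ 90 N

Normal force at the A–B interface: N₁ = m_A g = 990.8 N.
So the A–B interface can sustain at most μ_s N₁ = 495.4 N of static friction.
Since P = 90 N ≤ 495.4 N, A does not slip on B; friction on A equals P = 90 N.
By Newton's third law B feels 90 N forward from A. With B stationary, the floor's static friction on B balances it: f₂ = 90 N (well within μ_s(m_A+m_B)g = 1041 N).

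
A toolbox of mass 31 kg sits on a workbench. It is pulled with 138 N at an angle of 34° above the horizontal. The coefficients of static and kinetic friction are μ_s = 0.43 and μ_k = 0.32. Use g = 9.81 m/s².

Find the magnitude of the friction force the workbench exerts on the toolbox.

f ≈ 72.6 N

Vertical equilibrium gives N = m g − P sin α = 226.9 N.
For equilibrium, f = P cos α = 138×cos 34° = 114.4 N.
μ_s N = 0.43 × 226.9 = 97.58 N.
114.4 > 97.58 N → the toolbox slides; f = μ_k N = 0.32×226.9 = 72.6 N.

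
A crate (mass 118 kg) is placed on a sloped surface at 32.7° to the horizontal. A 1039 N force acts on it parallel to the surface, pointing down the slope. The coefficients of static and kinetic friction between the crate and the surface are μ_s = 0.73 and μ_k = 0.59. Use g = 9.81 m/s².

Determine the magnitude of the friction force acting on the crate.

The normal reaction is N = m g cos θ = 974.1 N.
The friction needed for equilibrium is m g sin θ + P = 625.4 + 1039 = 1664 N, measured positive up-slope.
Static friction can supply at most μ_s N = 711.1 N.
Since |1664| > 711.1 N, static friction cannot hold it; the crate slides down the incline and kinetic friction applies: f = μ_k N = 0.59 × 974.1 = 575 N.

f ≈ 575 N (up the incline)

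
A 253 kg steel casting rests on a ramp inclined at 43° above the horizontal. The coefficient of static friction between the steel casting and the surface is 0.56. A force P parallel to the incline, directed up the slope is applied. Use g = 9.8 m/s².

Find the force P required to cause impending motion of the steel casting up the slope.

At impending motion up the slope, friction acts down-slope at its limit: f = μ_s N.
P is parallel to the surface, so N = m g cos θ = 1810 N.
Along the incline: P = m g sin θ + μ_s N = 1690 + 0.56×1810 = 2710 N.

P ≈ 2710 N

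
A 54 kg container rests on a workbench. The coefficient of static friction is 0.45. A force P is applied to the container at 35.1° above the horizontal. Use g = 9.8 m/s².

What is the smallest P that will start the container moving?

N = m g − P sin α (the pull lifts the container).
At impending slip, P cos α = μ_s N = μ_s (m g − P sin α).
Solving: P (cos α + μ_s sin α) = μ_s m g → P = 0.45×529/(cos 35.1° + 0.45 sin 35.1°) = 238/1.077 = 221 N.

P ≈ 221 N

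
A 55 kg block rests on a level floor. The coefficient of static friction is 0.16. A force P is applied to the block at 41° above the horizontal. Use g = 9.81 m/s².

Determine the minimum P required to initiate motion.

P ≈ 100 N

N = m g − P sin α (the pull lifts the block).
At impending slip, P cos α = μ_s N = μ_s (m g − P sin α).
Solving: P (cos α + μ_s sin α) = μ_s m g → P = 0.16×540/(cos 41° + 0.16 sin 41°) = 86.3/0.8597 = 100 N.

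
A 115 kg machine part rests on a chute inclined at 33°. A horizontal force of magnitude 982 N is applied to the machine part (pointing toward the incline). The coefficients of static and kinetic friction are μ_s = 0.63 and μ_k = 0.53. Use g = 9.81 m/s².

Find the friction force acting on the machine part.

f ≈ 209 N (down the incline)

Normal direction: N = m g cos θ + P sin θ = 1481 N.
Along the incline, the net driving force (taking up-slope positive) is P cos θ − m g sin θ = 823.6 − 614.4 = 209.1 N, so equilibrium requires friction f = -209.1 N (down-slope).
The limit of static friction is μ_s N = 933 N.
|f_req| = 209.1 ≤ 933 N → the machine part is in equilibrium; friction equals the required value.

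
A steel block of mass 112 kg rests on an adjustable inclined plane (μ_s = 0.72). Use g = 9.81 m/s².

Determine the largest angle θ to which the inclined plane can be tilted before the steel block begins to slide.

At the slip threshold, m g sin θ = μ_s · m g cos θ, so tan θ = μ_s.
θ_max = arctan(0.72) = 35.8°.

θ_max ≈ 35.8°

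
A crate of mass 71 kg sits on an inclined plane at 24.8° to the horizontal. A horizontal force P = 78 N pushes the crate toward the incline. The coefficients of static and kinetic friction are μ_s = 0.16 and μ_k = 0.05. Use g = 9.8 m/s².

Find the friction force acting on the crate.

The horizontal push has a component P sin θ into the surface, so N = m g cos θ + P sin θ = 631.6 + 32.72 = 664.3 N.
Along the incline, the net driving force (taking up-slope positive) is P cos θ − m g sin θ = 70.81 − 291.9 = -221 N, so equilibrium requires friction f = 221 N (up-slope).
Maximum static friction: μ_s N = 0.16 × 664.3 = 106.3 N.
The required 221 N exceeds the static limit, so the crate slides down-slope and f = μ_k N = 0.05×664.3 = 33.2 N.

f ≈ 33.2 N (up the incline)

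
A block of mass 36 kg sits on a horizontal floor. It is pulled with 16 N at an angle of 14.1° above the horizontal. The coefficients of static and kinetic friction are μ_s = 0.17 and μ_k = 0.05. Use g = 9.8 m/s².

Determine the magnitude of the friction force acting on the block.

The vertical component of P reduces the normal force: N = m g − P sin α = 352.8 − 3.898 = 348.9 N.
Horizontally, friction must balance P cos α = 15.52 N.
μ_s N = 0.17 × 348.9 = 59.31 N.
15.52 ≤ 59.31 N → static; friction equals the required 15.5 N.

f ≈ 15.5 N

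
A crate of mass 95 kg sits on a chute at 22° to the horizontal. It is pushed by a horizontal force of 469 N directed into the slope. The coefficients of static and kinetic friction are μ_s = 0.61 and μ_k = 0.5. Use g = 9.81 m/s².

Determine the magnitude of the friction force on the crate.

f ≈ 85.7 N (down the incline)

Normal direction: N = m g cos θ + P sin θ = 1040 N.
Along the incline, the net driving force (taking up-slope positive) is P cos θ − m g sin θ = 434.8 − 349.1 = 85.73 N, so equilibrium requires friction f = -85.73 N (down-slope).
Maximum static friction: μ_s N = 0.61 × 1040 = 634.3 N.
|f_req| = 85.73 ≤ 634.3 N → the crate is in equilibrium; friction equals the required value.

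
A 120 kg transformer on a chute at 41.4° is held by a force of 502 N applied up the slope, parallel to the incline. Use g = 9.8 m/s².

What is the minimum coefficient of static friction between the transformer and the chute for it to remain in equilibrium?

μ_s,min ≈ 0.313

N = m g cos θ = 882.1 N.
Friction must make up the shortfall along the incline: f = m g sin θ − P = 777.7 − 502 = 275.7 N.
At the threshold f = μ_s N, so μ_s,min = 275.7/882.1 = 0.313.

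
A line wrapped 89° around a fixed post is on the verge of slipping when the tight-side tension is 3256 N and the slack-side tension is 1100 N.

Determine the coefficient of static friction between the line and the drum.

T₂/T₁ = e^{μβ} → μ = ln(T₂/T₁)/β.
β = 89° = 1.553 rad.
μ = ln(3256/1100)/1.553 = ln(2.96)/1.553 = 0.699.

μ ≈ 0.699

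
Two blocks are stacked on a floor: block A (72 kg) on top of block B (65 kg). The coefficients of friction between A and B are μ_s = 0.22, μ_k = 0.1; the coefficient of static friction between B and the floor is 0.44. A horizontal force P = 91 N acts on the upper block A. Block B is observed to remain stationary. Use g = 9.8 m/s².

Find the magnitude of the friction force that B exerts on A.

f ≈ 91 N

Normal force at the A–B interface: N₁ = m_A g = 705.6 N.
So the A–B interface can sustain at most μ_s N₁ = 155.2 N of static friction.
P = 91 N is within that limit, so A and B move together (both at rest); the A–B friction is simply f₁ = P = 91 N.
B experiences an equal 91 N forward from A (third law). B is in equilibrium, so the floor supplies f₂ = 91 N of static friction (limit μ_s(m_A+m_B)g = 590.7 N, not exceeded).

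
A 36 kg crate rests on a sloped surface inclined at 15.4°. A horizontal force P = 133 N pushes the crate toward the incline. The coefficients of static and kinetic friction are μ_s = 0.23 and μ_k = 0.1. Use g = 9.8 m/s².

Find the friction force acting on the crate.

f ≈ 34.5 N (down the incline)

Normal direction: N = m g cos θ + P sin θ = 375.5 N.
Parallel to the incline: P cos θ − m g sin θ = 128.2 − 93.69 = 34.54 N; the friction needed to balance this is 34.54 N acting down the slope.
The limit of static friction is μ_s N = 86.35 N.
Since 34.54 N is within the 86.35 N limit, the crate stays put and friction is exactly 34.5 N.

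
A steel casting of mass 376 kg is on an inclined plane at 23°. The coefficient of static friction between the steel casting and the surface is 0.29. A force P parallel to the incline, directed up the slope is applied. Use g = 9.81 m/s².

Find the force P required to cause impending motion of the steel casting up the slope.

P ≈ 2430 N

At impending motion up the slope, friction acts down-slope at its limit: f = μ_s N.
P is parallel to the surface, so N = m g cos θ = 3400 N.
Along the incline: P = m g sin θ + μ_s N = 1440 + 0.29×3400 = 2430 N.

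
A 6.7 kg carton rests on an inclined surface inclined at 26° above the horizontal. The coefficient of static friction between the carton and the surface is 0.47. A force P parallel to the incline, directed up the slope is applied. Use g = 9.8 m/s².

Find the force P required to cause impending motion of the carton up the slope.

P ≈ 56.5 N

At impending motion up the slope, friction acts down-slope at its limit: f = μ_s N.
P is parallel to the surface, so N = m g cos θ = 59 N.
Along the incline: P = m g sin θ + μ_s N = 28.8 + 0.47×59 = 56.5 N.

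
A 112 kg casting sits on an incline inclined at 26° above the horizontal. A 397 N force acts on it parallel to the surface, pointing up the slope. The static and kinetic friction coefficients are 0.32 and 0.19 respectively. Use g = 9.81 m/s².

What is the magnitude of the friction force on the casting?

Perpendicular to the surface, N = m g cos θ = 112·9.81·cos 26° = 987.5 N.
For equilibrium along the incline the friction force must supply f = m g sin θ − P = 481.6 − 397 = 84.65 N (positive meaning up-slope).
Static friction can supply at most μ_s N = 316 N.
Since |84.65| ≤ 316 N, no slip — friction simply equals what equilibrium demands.

f ≈ 84.6 N (up the incline)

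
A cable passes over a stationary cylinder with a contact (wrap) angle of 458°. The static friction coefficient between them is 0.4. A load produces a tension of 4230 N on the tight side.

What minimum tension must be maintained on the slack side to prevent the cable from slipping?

Capstan equation at impending slip: T_tight/T_slack = e^{μβ}.
β = 458° = 7.994 rad; e^{μβ} = e^{0.4×7.994} = 24.47.
T_slack = T_tight / e^{μβ} = 4230 / 24.47 = 173 N.

T_min ≈ 173 N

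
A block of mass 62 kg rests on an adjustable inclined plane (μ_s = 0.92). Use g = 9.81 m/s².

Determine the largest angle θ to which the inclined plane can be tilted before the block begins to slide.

θ_max ≈ 42.6°

At the slip threshold, m g sin θ = μ_s · m g cos θ, so tan θ = μ_s.
θ_max = arctan(0.92) = 42.6°.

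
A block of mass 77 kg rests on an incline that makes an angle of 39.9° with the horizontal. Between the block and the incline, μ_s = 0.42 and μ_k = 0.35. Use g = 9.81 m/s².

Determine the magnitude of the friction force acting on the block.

f ≈ 203 N (up the incline)

Perpendicular to the surface, N = m g cos θ = 77·9.81·cos 39.9° = 579.5 N.
For equilibrium along the incline, friction must balance the weight component: f = m g sin θ = 484.5 N up the slope.
The static-friction ceiling is μ_s N = 0.42 × 579.5 = 243.4 N.
|484.5| exceeds 243.4 N, so the block slips down-slope; friction is kinetic, f = μ_k N = 0.35×579.5 = 203 N.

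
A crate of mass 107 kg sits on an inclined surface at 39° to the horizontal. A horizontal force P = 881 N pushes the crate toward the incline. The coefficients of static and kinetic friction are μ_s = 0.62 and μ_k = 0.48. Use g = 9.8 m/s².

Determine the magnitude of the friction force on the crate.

f ≈ 24.8 N (down the incline)

Resolve perpendicular to the incline: N = m g cos θ + P sin θ = 107×9.8×cos 39° + 881×sin 39° = 1369 N.
Along the incline, the net driving force (taking up-slope positive) is P cos θ − m g sin θ = 684.7 − 659.9 = 24.76 N, so equilibrium requires friction f = -24.76 N (down-slope).
The limit of static friction is μ_s N = 849 N.
|f_req| = 24.76 ≤ 849 N → the crate is in equilibrium; friction equals the required value.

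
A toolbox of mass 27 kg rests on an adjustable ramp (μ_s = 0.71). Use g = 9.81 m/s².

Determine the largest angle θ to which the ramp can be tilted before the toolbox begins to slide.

θ_max ≈ 35.4°

At the slip threshold, m g sin θ = μ_s · m g cos θ, so tan θ = μ_s.
θ_max = arctan(0.71) = 35.4°.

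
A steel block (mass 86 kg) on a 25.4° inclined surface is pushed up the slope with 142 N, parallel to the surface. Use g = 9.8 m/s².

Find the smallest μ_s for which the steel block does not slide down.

μ_s,min ≈ 0.288

N = m g cos θ = 761.3 N.
Friction must make up the shortfall along the incline: f = m g sin θ − P = 361.5 − 142 = 219.5 N.
At the threshold f = μ_s N, so μ_s,min = 219.5/761.3 = 0.288.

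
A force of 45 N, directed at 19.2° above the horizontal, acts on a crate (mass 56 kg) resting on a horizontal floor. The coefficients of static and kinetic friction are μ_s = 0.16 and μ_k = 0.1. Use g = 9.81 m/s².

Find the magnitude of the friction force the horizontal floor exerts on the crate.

N = m g − P sin α = 549.4 − 45×sin 19.2° = 534.6 N.
For equilibrium, f = P cos α = 45×cos 19.2° = 42.5 N.
μ_s N = 0.16 × 534.6 = 85.53 N.
Since 42.5 N does not exceed the limit, the crate stays at rest and f = 42.5 N.

f ≈ 42.5 N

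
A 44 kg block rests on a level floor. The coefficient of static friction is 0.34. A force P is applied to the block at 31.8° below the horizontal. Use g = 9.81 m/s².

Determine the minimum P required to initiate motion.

P ≈ 219 N

N = m g + P sin α (the push presses the block into the level floor).
At impending slip, P cos α = μ_s N = μ_s (m g + P sin α).
Solving: P (cos α − μ_s sin α) = μ_s m g → P = 0.34×432/(cos 31.8° − 0.34 sin 31.8°) = 147/0.6707 = 219 N.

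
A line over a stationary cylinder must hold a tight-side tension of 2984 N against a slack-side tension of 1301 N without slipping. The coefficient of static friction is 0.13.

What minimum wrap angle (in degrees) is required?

T₂/T₁ = e^{μβ} → β = ln(T₂/T₁)/μ.
β = ln(2984/1301)/0.13 = 0.8301/0.13 = 6.386 rad.
In degrees: β = 6.386 × 180/π = 366°.

β_min ≈ 366°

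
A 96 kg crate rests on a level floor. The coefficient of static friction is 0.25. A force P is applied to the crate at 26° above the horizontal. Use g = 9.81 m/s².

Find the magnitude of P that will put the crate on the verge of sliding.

N = m g − P sin α (the pull lifts the crate).
At impending slip, P cos α = μ_s N = μ_s (m g − P sin α).
Solving: P (cos α + μ_s sin α) = μ_s m g → P = 0.25×942/(cos 26° + 0.25 sin 26°) = 235/1.008 = 233 N.

P ≈ 233 N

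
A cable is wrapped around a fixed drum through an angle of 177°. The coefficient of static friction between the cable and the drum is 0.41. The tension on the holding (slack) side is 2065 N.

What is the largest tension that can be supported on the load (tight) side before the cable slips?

T_max ≈ 7330 N

At impending slip the capstan equation gives T₂/T₁ = e^{μβ} with β in radians.
β = 177° × π/180 = 3.089 rad.
e^{μβ} = e^{0.41×3.089} = 3.549.
T₂ = T₁ · e^{μβ} = 2065 × 3.549 = 7330 N.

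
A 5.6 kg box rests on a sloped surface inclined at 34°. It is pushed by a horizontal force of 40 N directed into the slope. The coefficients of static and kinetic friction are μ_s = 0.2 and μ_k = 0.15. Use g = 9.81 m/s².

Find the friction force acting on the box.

Resolve perpendicular to the incline: N = m g cos θ + P sin θ = 5.6×9.81×cos 34° + 40×sin 34° = 67.91 N.
Parallel to the incline: P cos θ − m g sin θ = 33.16 − 30.72 = 2.442 N; the friction needed to balance this is 2.442 N acting down the slope.
Maximum static friction: μ_s N = 0.2 × 67.91 = 13.58 N.
Since 2.442 N is within the 13.58 N limit, the box stays put and friction is exactly 2.44 N.

f ≈ 2.44 N (down the incline)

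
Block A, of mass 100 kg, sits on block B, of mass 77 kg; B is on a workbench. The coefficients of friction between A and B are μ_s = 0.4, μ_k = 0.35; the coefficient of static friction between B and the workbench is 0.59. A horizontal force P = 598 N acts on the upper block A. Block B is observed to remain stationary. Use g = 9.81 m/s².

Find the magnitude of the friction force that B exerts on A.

f ≈ 343 N

The normal force B exerts on A is simply A's weight, N₁ = 981 N.
Maximum static friction on A from B: μ_s N₁ = 0.4×981 = 392.4 N.
P = 598 N exceeds that limit, so A slips over B and the interface friction becomes kinetic: f₁ = μ_k N₁ = 0.35×981 = 343 N.
By Newton's third law B feels 343 N forward from A. With B stationary, the floor's static friction on B balances it: f₂ = 343 N (well within μ_s(m_A+m_B)g = 1024 N).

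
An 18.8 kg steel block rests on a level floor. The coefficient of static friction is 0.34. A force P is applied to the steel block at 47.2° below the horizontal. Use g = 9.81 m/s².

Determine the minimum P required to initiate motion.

N = m g + P sin α (the push presses the steel block into the level floor).
At impending slip, P cos α = μ_s N = μ_s (m g + P sin α).
Solving: P (cos α − μ_s sin α) = μ_s m g → P = 0.34×184/(cos 47.2° − 0.34 sin 47.2°) = 62.7/0.43 = 146 N.

P ≈ 146 N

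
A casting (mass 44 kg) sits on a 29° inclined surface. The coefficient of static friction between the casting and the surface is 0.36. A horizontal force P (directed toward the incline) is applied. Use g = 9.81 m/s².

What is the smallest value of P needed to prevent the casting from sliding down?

The casting tends to slide down (tan θ > μ_s), so at the point of impending slip friction acts up-slope at its limit: f = μ_s N.
Perpendicular to the incline: N = m g cos θ + P sin θ.
Along the incline: P cos θ + μ_s N = m g sin θ, i.e. P cos θ + μ_s (m g cos θ + P sin θ) = m g sin θ.
Solving, P (cos θ + μ_s sin θ) = m g (sin θ − μ_s cos θ), so P = 432×0.1699/1.049 = 69.9 N.

P_min ≈ 69.9 N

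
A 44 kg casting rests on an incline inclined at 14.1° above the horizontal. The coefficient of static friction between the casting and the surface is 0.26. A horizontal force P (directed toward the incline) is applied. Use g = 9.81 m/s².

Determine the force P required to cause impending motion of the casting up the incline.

P ≈ 236 N

At impending motion up the slope, friction acts down-slope at its limit: f = μ_s N.
Perpendicular to the incline: N = m g cos θ + P sin θ.
Along the incline: P cos θ = m g sin θ + μ_s N = m g sin θ + μ_s (m g cos θ + P sin θ).
Solving, P (cos θ − μ_s sin θ) = m g (sin θ + μ_s cos θ), so P = 44×9.81×(sin 14.1° + 0.26 cos 14.1°)/(cos 14.1° − 0.26 sin 14.1°) = 432×0.4958/0.9065 = 236 N.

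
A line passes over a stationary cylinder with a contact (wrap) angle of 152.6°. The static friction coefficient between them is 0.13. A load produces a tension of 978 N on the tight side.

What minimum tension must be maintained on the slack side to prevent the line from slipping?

T_min ≈ 692 N

Capstan equation at impending slip: T_tight/T_slack = e^{μβ}.
β = 152.6° = 2.663 rad; e^{μβ} = e^{0.13×2.663} = 1.414.
T_slack = T_tight / e^{μβ} = 978 / 1.414 = 692 N.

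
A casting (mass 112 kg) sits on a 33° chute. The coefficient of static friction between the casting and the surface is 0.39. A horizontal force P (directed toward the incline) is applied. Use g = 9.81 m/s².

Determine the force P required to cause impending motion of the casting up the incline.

At impending motion up the slope, friction acts down-slope at its limit: f = μ_s N.
Perpendicular to the incline: N = m g cos θ + P sin θ.
Along the incline: P cos θ = m g sin θ + μ_s N = m g sin θ + μ_s (m g cos θ + P sin θ).
Solving, P (cos θ − μ_s sin θ) = m g (sin θ + μ_s cos θ), so P = 112×9.81×(sin 33° + 0.39 cos 33°)/(cos 33° − 0.39 sin 33°) = 1100×0.8717/0.6263 = 1530 N.

P ≈ 1530 N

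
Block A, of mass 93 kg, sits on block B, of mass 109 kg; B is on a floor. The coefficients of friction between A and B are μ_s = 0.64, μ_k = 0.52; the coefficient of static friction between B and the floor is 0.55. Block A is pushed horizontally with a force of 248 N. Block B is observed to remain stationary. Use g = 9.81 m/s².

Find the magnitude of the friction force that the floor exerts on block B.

f ≈ 248 N

The normal force B exerts on A is simply A's weight, N₁ = 912.3 N.
Maximum static friction on A from B: μ_s N₁ = 0.64×912.3 = 583.9 N.
P = 248 N is within that limit, so A and B move together (both at rest); the A–B friction is simply f₁ = P = 248 N.
By Newton's third law B feels 248 N forward from A. With B stationary, the floor's static friction on B balances it: f₂ = 248 N (well within μ_s(m_A+m_B)g = 1090 N).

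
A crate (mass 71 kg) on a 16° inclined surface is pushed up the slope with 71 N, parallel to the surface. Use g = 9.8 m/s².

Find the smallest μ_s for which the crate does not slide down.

μ_s,min ≈ 0.181

N = m g cos θ = 668.8 N.
Friction must make up the shortfall along the incline: f = m g sin θ − P = 191.8 − 71 = 120.8 N.
At the threshold f = μ_s N, so μ_s,min = 120.8/668.8 = 0.181.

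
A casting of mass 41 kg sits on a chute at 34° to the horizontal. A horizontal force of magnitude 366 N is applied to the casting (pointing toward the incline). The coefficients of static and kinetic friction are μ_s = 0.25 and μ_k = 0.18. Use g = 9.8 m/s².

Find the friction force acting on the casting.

Resolve perpendicular to the incline: N = m g cos θ + P sin θ = 41×9.8×cos 34° + 366×sin 34° = 537.8 N.
Along the incline, the net driving force (taking up-slope positive) is P cos θ − m g sin θ = 303.4 − 224.7 = 78.74 N, so equilibrium requires friction f = -78.74 N (down-slope).
Maximum static friction: μ_s N = 0.25 × 537.8 = 134.4 N.
Since 78.74 N is within the 134.4 N limit, the casting stays put and friction is exactly 78.7 N.

f ≈ 78.7 N (down the incline)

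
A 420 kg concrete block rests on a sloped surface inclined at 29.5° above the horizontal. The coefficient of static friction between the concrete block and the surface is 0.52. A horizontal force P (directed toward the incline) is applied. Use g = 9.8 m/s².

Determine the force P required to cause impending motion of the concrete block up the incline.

At impending motion up the slope, friction acts down-slope at its limit: f = μ_s N.
Perpendicular to the incline: N = m g cos θ + P sin θ.
Along the incline: P cos θ = m g sin θ + μ_s N = m g sin θ + μ_s (m g cos θ + P sin θ).
Solving, P (cos θ − μ_s sin θ) = m g (sin θ + μ_s cos θ), so P = 420×9.8×(sin 29.5° + 0.52 cos 29.5°)/(cos 29.5° − 0.52 sin 29.5°) = 4120×0.945/0.6143 = 6330 N.

P ≈ 6330 N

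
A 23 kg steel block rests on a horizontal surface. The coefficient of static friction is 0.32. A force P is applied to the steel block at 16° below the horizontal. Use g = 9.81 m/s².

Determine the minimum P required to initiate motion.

N = m g + P sin α (the push presses the steel block into the horizontal surface).
At impending slip, P cos α = μ_s N = μ_s (m g + P sin α).
Solving: P (cos α − μ_s sin α) = μ_s m g → P = 0.32×226/(cos 16° − 0.32 sin 16°) = 72.2/0.8731 = 82.7 N.

P ≈ 82.7 N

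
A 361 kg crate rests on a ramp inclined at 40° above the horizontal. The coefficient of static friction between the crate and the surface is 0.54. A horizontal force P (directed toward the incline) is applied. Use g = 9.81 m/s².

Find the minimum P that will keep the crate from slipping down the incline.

The crate tends to slide down (tan θ > μ_s), so at the point of impending slip friction acts up-slope at its limit: f = μ_s N.
Perpendicular to the incline: N = m g cos θ + P sin θ.
Along the incline: P cos θ + μ_s N = m g sin θ, i.e. P cos θ + μ_s (m g cos θ + P sin θ) = m g sin θ.
Solving, P (cos θ + μ_s sin θ) = m g (sin θ − μ_s cos θ), so P = 3540×0.2291/1.113 = 729 N.

P_min ≈ 729 N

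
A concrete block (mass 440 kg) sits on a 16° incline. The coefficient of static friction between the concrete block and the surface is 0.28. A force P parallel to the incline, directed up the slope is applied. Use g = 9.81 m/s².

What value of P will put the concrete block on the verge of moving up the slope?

P ≈ 2350 N

At impending motion up the slope, friction acts down-slope at its limit: f = μ_s N.
P is parallel to the surface, so N = m g cos θ = 4150 N.
Along the incline: P = m g sin θ + μ_s N = 1190 + 0.28×4150 = 2350 N.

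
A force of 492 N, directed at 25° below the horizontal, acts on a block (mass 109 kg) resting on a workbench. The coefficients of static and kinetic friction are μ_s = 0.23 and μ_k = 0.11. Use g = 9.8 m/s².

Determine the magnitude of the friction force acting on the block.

f ≈ 140 N

N = m g + P sin α = 1068 + 492×sin 25° = 1276 N.
For equilibrium, f = P cos α = 492×cos 25° = 445.9 N.
μ_s N = 0.23 × 1276 = 293.5 N.
445.9 > 293.5 N → the block slides; f = μ_k N = 0.11×1276 = 140 N.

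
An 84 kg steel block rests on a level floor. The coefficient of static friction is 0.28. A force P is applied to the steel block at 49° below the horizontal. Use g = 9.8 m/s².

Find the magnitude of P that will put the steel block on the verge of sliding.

P ≈ 518 N

N = m g + P sin α (the push presses the steel block into the level floor).
At impending slip, P cos α = μ_s N = μ_s (m g + P sin α).
Solving: P (cos α − μ_s sin α) = μ_s m g → P = 0.28×823/(cos 49° − 0.28 sin 49°) = 230/0.4447 = 518 N.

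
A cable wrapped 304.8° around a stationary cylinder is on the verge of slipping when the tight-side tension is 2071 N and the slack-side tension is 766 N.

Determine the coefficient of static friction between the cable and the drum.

μ ≈ 0.187

T₂/T₁ = e^{μβ} → μ = ln(T₂/T₁)/β.
β = 304.8° = 5.32 rad.
μ = ln(2071/766)/5.32 = ln(2.704)/5.32 = 0.187.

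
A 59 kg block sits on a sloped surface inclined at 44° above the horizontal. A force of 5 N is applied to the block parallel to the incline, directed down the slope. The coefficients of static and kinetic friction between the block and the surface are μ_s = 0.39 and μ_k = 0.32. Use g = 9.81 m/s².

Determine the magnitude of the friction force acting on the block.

Perpendicular to the surface, N = m g cos θ = 59·9.81·cos 44° = 416.3 N.
For equilibrium along the incline the friction force must supply f = m g sin θ + P = 402.1 + 5 = 407.1 N (positive meaning up-slope).
Static friction can supply at most μ_s N = 162.4 N.
|407.1| exceeds 162.4 N, so the block slips down-slope; friction is kinetic, f = μ_k N = 0.32×416.3 = 133 N.

f ≈ 133 N (up the incline)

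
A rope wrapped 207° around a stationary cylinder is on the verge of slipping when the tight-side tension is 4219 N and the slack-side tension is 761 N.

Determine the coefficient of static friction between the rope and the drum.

μ ≈ 0.474

T₂/T₁ = e^{μβ} → μ = ln(T₂/T₁)/β.
β = 207° = 3.613 rad.
μ = ln(4219/761)/3.613 = ln(5.544)/3.613 = 0.474.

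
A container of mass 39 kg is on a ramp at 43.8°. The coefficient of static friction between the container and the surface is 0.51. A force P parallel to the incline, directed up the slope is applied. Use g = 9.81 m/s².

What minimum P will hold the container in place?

The container tends to slide down (tan θ > μ_s), so at the point of impending slip friction acts up-slope at its limit: f = μ_s N.
P is parallel to the surface, so N = m g cos θ = 276 N.
Along the incline: P + μ_s N = m g sin θ, so P = 265 − 0.51×276 = 124 N.

P_min ≈ 124 N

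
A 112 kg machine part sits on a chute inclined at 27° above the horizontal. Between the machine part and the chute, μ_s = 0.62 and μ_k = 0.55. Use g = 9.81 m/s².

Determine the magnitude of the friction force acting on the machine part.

Normal force: N = m g cos θ = 112 × 9.81 × cos 27° = 979 N.
Along the slope the weight component is m g sin θ = 498.8 N; friction must supply exactly this, acting up-slope.
The static-friction ceiling is μ_s N = 0.62 × 979 = 607 N.
Since |498.8| ≤ 607 N, no slip — friction simply equals what equilibrium demands.

f ≈ 499 N (up the incline)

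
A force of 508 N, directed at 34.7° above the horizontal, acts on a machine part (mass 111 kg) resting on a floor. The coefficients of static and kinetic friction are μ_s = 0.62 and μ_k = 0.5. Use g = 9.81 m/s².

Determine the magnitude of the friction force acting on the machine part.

f ≈ 418 N

N = m g − P sin α = 1089 − 508×sin 34.7° = 799.7 N.
The horizontal driving force is P cos α = 417.6 N, so equilibrium needs friction f = 417.6 N.
The static-friction limit is μ_s N = 495.8 N.
Since 417.6 N does not exceed the limit, the machine part stays at rest and f = 418 N.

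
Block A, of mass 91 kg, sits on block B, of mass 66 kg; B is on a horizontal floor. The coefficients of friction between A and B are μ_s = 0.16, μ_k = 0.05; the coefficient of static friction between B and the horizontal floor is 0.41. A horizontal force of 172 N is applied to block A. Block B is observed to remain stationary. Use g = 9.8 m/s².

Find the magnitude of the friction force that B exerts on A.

Normal force at the A–B interface: N₁ = m_A g = 891.8 N.
So the A–B interface can sustain at most μ_s N₁ = 142.7 N of static friction.
Since P = 172 N > 142.7 N, A slides on B; the A–B friction is kinetic: f₁ = μ_k N₁ = 0.05×891.8 = 44.6 N.
By Newton's third law B feels 44.6 N forward from A. With B stationary, the floor's static friction on B balances it: f₂ = 44.6 N (well within μ_s(m_A+m_B)g = 630.8 N).

f ≈ 44.6 N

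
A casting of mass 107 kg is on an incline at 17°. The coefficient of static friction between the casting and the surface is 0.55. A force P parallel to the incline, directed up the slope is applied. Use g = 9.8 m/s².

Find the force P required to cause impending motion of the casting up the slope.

At impending motion up the slope, friction acts down-slope at its limit: f = μ_s N.
P is parallel to the surface, so N = m g cos θ = 1000 N.
Along the incline: P = m g sin θ + μ_s N = 307 + 0.55×1000 = 858 N.

P ≈ 858 N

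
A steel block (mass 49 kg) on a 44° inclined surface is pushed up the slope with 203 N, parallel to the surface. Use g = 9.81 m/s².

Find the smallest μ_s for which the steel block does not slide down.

N = m g cos θ = 345.8 N.
Friction must make up the shortfall along the incline: f = m g sin θ − P = 333.9 − 203 = 130.9 N.
At the threshold f = μ_s N, so μ_s,min = 130.9/345.8 = 0.379.

μ_s,min ≈ 0.379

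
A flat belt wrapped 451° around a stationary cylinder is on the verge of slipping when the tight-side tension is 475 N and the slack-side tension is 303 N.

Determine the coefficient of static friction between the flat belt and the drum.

T₂/T₁ = e^{μβ} → μ = ln(T₂/T₁)/β.
β = 451° = 7.871 rad.
μ = ln(475/303)/7.871 = ln(1.568)/7.871 = 0.0571.

μ ≈ 0.0571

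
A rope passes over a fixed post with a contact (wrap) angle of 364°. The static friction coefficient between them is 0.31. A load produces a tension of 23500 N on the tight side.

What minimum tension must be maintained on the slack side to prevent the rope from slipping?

T_min ≈ 3280 N

Capstan equation at impending slip: T_tight/T_slack = e^{μβ}.
β = 364° = 6.353 rad; e^{μβ} = e^{0.31×6.353} = 7.167.
T_slack = T_tight / e^{μβ} = 23500 / 7.167 = 3280 N.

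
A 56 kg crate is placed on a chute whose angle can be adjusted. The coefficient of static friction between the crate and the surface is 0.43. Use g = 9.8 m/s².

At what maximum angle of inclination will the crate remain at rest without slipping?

θ_max ≈ 23.3°

At the slip threshold, m g sin θ = μ_s · m g cos θ, so tan θ = μ_s.
θ_max = arctan(0.43) = 23.3°.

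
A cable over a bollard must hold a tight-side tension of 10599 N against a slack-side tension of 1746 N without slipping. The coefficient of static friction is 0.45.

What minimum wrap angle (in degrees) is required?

β_min ≈ 230°

T₂/T₁ = e^{μβ} → β = ln(T₂/T₁)/μ.
β = ln(10599/1746)/0.45 = 1.803/0.45 = 4.008 rad.
In degrees: β = 4.008 × 180/π = 230°.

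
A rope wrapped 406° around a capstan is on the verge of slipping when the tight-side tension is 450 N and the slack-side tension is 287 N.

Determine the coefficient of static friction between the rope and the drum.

T₂/T₁ = e^{μβ} → μ = ln(T₂/T₁)/β.
β = 406° = 7.086 rad.
μ = ln(450/287)/7.086 = ln(1.568)/7.086 = 0.0635.

μ ≈ 0.0635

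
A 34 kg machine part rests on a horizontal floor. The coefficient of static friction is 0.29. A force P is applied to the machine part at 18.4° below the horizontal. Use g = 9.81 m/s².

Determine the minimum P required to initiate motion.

N = m g + P sin α (the push presses the machine part into the horizontal floor).
At impending slip, P cos α = μ_s N = μ_s (m g + P sin α).
Solving: P (cos α − μ_s sin α) = μ_s m g → P = 0.29×334/(cos 18.4° − 0.29 sin 18.4°) = 96.7/0.8573 = 113 N.

P ≈ 113 N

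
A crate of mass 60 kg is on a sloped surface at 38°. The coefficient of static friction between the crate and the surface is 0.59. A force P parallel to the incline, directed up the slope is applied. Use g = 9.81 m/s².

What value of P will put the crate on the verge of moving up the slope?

At impending motion up the slope, friction acts down-slope at its limit: f = μ_s N.
P is parallel to the surface, so N = m g cos θ = 464 N.
Along the incline: P = m g sin θ + μ_s N = 362 + 0.59×464 = 636 N.

P ≈ 636 N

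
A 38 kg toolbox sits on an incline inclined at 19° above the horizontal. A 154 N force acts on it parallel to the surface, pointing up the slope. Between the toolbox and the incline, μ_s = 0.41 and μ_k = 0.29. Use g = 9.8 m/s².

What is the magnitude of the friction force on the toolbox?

Perpendicular to the surface, N = m g cos θ = 38·9.8·cos 19° = 352.1 N.
For equilibrium along the incline the friction force must supply f = m g sin θ − P = 121.2 − 154 = -32.76 N (positive meaning up-slope).
The static-friction ceiling is μ_s N = 0.41 × 352.1 = 144.4 N.
Since |-32.76| ≤ 144.4 N, static friction is sufficient; f equals the required value, not μ_s N.

f ≈ 32.8 N (down the incline)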